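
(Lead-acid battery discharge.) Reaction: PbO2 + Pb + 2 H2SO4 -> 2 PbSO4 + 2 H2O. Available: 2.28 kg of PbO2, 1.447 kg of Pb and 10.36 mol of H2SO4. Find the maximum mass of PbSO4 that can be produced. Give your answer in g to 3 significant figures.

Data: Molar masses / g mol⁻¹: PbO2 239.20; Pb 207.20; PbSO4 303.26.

3140 g

n(PbO2) = 2.280×1000 / 239.20 = 9.532 mol
n(Pb) = 1.447×1000 / 207.20 = 6.984 mol
n(H2SO4) = 10.36 mol
n/ν for PbO2 = 9.532/1 = 9.532
n/ν for Pb = 6.984/1 = 6.984
n/ν for H2SO4 = 10.36/2 = 5.180
Smallest n/ν is H2SO4 → limiting reagent.
n(PbSO4) = (2/2) × 10.36 = 10.36 mol
mass = 10.36 × 303.26 = 3142 g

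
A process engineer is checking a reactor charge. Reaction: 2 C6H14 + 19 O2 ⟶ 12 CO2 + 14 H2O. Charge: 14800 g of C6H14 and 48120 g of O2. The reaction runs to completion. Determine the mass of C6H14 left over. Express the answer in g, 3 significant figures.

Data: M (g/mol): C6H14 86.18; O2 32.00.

1160 g

n(C6H14) = 14800 / 86.18 = 171.7 mol
n(O2) = 48120 / 32.00 = 1504 mol
n/ν → C6H14: 85.85, O2: 79.16; O2 is limiting.
C6H14 consumed = (2/19) × 1504 = 158.3 mol
C6H14 remaining = 171.7 − 158.3 = 13.40 mol
mass = 13.40 × 86.18 = 1155 g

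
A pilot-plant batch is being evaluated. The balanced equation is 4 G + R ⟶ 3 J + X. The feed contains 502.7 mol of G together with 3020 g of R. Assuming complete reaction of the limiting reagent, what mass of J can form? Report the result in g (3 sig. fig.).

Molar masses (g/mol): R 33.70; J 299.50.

n(G) = 502.7 mol
n(R) = 3020 / 33.70 = 89.61 mol
n/ν for G = 502.7/4 = 125.7
n/ν for R = 89.61/1 = 89.61
Smallest n/ν is R → limiting reagent.
n(J) = (3/1) × 89.61 = 268.8 mol
mass = 268.8 × 299.50 = 80510 g

80500 g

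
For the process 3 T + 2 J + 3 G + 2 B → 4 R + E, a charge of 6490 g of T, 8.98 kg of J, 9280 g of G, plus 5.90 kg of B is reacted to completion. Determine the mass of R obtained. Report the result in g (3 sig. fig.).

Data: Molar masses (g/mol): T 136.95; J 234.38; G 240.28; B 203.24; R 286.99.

n(T) = 6490 / 136.95 = 47.39 mol
n(J) = 8.980×1000 / 234.38 = 38.31 mol
n(G) = 9280 / 240.28 = 38.62 mol
n(B) = 5.900×1000 / 203.24 = 29.03 mol
n/ν for T = 47.39/3 = 15.80
n/ν for J = 38.31/2 = 19.16
n/ν for G = 38.62/3 = 12.87
n/ν for B = 29.03/2 = 14.52
Smallest n/ν is G → limiting reagent.
n(R) = (4/3) × 38.62 = 51.49 mol
mass = 51.49 × 286.99 = 14780 g

14800 g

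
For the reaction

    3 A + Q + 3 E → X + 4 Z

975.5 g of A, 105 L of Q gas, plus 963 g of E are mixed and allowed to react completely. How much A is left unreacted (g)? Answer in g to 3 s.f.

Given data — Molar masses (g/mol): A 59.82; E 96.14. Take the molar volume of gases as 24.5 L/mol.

376 g

n(A) = 975.5 / 59.82 = 16.31 mol
n(Q) = 105.0 / 24.5 = 4.286 mol
n(E) = 963.0 / 96.14 = 10.02 mol
n/ν for A = 16.31/3 = 5.437
n/ν for Q = 4.286/1 = 4.286
n/ν for E = 10.02/3 = 3.340
Smallest n/ν is E → limiting reagent.
A consumed = (3/3) × 10.02 = 10.02 mol
A remaining = 16.31 − 10.02 = 6.290 mol
mass = 6.290 × 59.82 = 376.3 g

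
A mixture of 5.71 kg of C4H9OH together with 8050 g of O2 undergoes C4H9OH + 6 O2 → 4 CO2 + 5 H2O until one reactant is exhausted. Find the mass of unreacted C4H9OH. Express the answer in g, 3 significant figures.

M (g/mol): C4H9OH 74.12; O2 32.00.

2600 g

n(C4H9OH) = 5.710×1000 / 74.12 = 77.04 mol
n(O2) = 8050 / 32.00 = 251.6 mol
n/ν for C4H9OH = 77.04/1 = 77.04
n/ν for O2 = 251.6/6 = 41.93
Smallest n/ν is O2 → limiting reagent.
C4H9OH consumed = (1/6) × 251.6 = 41.93 mol
C4H9OH remaining = 77.04 − 41.93 = 35.11 mol
mass = 35.11 × 74.12 = 2602 g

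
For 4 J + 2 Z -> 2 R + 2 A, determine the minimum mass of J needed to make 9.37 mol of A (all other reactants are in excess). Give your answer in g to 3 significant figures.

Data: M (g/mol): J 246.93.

4630 g

n(A) = 9.370 mol
n(J) = (4/2) × 9.370 = 18.74 mol
mass = 18.74 × 246.93 = 4627 g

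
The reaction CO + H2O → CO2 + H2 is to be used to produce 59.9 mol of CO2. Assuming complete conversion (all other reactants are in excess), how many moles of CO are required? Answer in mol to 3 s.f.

n(CO2) = 59.90 mol
n(CO) = (1/1) × 59.90 = 59.90 mol

59.9 mol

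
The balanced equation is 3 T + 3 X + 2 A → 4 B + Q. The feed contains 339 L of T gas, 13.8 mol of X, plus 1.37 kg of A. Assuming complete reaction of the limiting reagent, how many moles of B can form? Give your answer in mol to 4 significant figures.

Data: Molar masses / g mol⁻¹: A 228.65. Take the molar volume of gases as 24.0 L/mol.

11.98 mol

n(T) = 339.0 / 24.0 = 14.13 mol
n(X) = 13.80 mol
n(A) = 1.370×1000 / 228.65 = 5.992 mol
n/ν → T: 4.710, X: 4.600, A: 2.996; A is limiting.
n(B) = (4/2) × 5.992 = 11.98 mol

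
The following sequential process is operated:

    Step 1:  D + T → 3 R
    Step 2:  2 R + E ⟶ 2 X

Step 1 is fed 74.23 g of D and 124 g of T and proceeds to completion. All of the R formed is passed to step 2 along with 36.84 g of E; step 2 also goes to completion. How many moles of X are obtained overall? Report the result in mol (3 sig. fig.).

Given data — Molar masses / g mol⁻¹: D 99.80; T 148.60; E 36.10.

2.04 mol

Step 1:
n(D) = 74.23 / 99.80 = 0.7438 mol
n(T) = 124.0 / 148.60 = 0.8345 mol
n/ν → D: 0.7438, T: 0.8345; D is limiting.
n(R) produced = (3/1) × 0.7438 = 2.231 mol
Step 2:
n(R) available = 2.231 mol
n(E) = 36.84 / 36.10 = 1.020 mol
n/ν → R: 1.116, E: 1.020; E is limiting.
n(X) = (2/1) × 1.020 = 2.040 mol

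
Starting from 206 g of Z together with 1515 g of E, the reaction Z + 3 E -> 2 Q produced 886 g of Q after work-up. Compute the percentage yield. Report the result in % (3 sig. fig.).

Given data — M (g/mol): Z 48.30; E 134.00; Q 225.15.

n(Z) = 206.0 / 48.30 = 4.265 mol
n(E) = 1515 / 134.00 = 11.31 mol
n/ν for Z = 4.265/1 = 4.265
n/ν for E = 11.31/3 = 3.770
Smallest n/ν is E → limiting reagent.
theoretical n(Q) = (2/3) × 11.31 = 7.540 mol → 1698 g
% yield = 886 / 1698 × 100 = 52.18 %

52.2 %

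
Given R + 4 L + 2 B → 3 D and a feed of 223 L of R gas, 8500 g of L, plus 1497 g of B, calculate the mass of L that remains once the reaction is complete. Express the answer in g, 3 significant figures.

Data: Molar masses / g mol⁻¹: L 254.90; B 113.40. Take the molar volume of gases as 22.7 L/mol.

1770 g

n(R) = 223.0 / 22.7 = 9.824 mol
n(L) = 8500 / 254.90 = 33.35 mol
n(B) = 1497 / 113.40 = 13.20 mol
n/ν → R: 9.824, L: 8.338, B: 6.600; B is limiting.
L consumed = (4/2) × 13.20 = 26.40 mol
L remaining = 33.35 − 26.40 = 6.950 mol
mass = 6.950 × 254.90 = 1772 g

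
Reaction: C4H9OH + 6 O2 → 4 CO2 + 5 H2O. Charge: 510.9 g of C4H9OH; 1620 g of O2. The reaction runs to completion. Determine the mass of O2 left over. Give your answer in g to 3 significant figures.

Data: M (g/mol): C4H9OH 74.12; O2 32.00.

n(C4H9OH) = 510.9 / 74.12 = 6.893 mol
n(O2) = 1620 / 32.00 = 50.63 mol
n/ν → C4H9OH: 6.893, O2: 8.438; C4H9OH is limiting.
O2 consumed = (6/1) × 6.893 = 41.36 mol
O2 remaining = 50.63 − 41.36 = 9.270 mol
mass = 9.270 × 32.00 = 296.6 g

297 g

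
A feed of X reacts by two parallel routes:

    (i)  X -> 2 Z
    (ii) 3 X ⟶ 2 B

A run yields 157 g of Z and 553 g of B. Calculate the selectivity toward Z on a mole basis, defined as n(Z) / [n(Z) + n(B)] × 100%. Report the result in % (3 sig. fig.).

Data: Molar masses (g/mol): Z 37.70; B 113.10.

46.0 %

n(Z) = 157 / 37.70 = 4.164 mol
n(B) = 553 / 113.10 = 4.889 mol
selectivity = 4.164/(4.164+4.889) × 100 = 46.00 %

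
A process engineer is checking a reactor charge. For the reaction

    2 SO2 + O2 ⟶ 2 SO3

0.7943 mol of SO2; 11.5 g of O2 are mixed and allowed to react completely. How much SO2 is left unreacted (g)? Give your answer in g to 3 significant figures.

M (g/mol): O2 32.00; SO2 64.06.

4.84 g

n(SO2) = 0.7943 mol
n(O2) = 11.50 / 32.00 = 0.3594 mol
n/ν for SO2 = 0.7943/2 = 0.3972
n/ν for O2 = 0.3594/1 = 0.3594
Smallest n/ν is O2 → limiting reagent.
SO2 consumed = (2/1) × 0.3594 = 0.7188 mol
SO2 remaining = 0.7943 − 0.7188 = 0.07550 mol
mass = 0.07550 × 64.06 = 4.837 g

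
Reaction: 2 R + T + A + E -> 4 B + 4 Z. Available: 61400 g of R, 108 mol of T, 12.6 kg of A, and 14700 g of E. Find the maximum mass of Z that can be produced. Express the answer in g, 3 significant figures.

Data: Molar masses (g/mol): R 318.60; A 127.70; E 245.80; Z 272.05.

n(R) = 61400 / 318.60 = 192.7 mol
n(T) = 108.0 mol
n(A) = 12.60×1000 / 127.70 = 98.67 mol
n(E) = 14700 / 245.80 = 59.80 mol
n/ν for R = 192.7/2 = 96.35
n/ν for T = 108.0/1 = 108.0
n/ν for A = 98.67/1 = 98.67
n/ν for E = 59.80/1 = 59.80
Smallest n/ν is E → limiting reagent.
n(Z) = (4/1) × 59.80 = 239.2 mol
mass = 239.2 × 272.05 = 65070 g

65100 g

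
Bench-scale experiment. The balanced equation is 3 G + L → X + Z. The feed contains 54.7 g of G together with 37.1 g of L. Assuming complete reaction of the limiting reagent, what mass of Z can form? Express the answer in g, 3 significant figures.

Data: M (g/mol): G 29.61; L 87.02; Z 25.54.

n(G) = 54.70 / 29.61 = 1.847 mol
n(L) = 37.10 / 87.02 = 0.4263 mol
n/ν → G: 0.6157, L: 0.4263; L is limiting.
n(Z) = (1/1) × 0.4263 = 0.4263 mol
mass = 0.4263 × 25.54 = 10.89 g

10.9 g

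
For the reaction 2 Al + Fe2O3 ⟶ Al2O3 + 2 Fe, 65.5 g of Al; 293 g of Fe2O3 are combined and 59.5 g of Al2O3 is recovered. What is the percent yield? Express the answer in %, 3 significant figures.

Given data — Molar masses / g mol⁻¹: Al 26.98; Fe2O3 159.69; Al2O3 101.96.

n(Al) = 65.50 / 26.98 = 2.428 mol
n(Fe2O3) = 293.0 / 159.69 = 1.835 mol
n/ν for Al = 2.428/2 = 1.214
n/ν for Fe2O3 = 1.835/1 = 1.835
Smallest n/ν is Al → limiting reagent.
theoretical n(Al2O3) = (1/2) × 2.428 = 1.214 mol → 123.8 g
% yield = 59.5 / 123.8 × 100 = 48.06 %

48.1 %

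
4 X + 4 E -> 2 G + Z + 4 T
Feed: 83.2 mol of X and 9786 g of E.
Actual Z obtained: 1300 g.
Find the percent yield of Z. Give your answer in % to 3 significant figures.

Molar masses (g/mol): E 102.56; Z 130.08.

48.0 %

n(X) = 83.20 mol
n(E) = 9786 / 102.56 = 95.42 mol
n/ν → X: 20.80, E: 23.86; X is limiting.
theoretical n(Z) = (1/4) × 83.20 = 20.80 mol → 2706 g
% yield = 1300 / 2706 × 100 = 48.04 %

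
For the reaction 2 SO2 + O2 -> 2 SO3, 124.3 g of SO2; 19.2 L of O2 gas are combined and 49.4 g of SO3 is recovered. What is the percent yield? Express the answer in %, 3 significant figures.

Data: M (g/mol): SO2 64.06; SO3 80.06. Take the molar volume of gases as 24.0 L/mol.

n(SO2) = 124.3 / 64.06 = 1.940 mol
n(O2) = 19.20 / 24.0 = 0.8000 mol
n/ν for SO2 = 1.940/2 = 0.9700
n/ν for O2 = 0.8000/1 = 0.8000
Smallest n/ν is O2 → limiting reagent.
theoretical n(SO3) = (2/1) × 0.8000 = 1.600 mol → 128.1 g
% yield = 49.4 / 128.1 × 100 = 38.56 %

38.6 %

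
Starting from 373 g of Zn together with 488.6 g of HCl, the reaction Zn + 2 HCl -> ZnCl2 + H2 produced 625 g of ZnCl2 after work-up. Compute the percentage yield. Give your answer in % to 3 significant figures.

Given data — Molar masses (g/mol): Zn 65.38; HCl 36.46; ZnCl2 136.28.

n(Zn) = 373.0 / 65.38 = 5.705 mol
n(HCl) = 488.6 / 36.46 = 13.40 mol
n/ν → Zn: 5.705, HCl: 6.700; Zn is limiting.
theoretical n(ZnCl2) = (1/1) × 5.705 = 5.705 mol → 777.5 g
% yield = 625 / 777.5 × 100 = 80.39 %

80.4 %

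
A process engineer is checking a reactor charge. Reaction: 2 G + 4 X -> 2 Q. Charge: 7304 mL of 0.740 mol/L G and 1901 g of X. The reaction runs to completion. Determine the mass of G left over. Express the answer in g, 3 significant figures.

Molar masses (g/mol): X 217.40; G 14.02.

n(G) = 0.740 × 7304/1000 = 5.405 mol
n(X) = 1901 / 217.40 = 8.744 mol
n/ν for G = 5.405/2 = 2.703
n/ν for X = 8.744/4 = 2.186
Smallest n/ν is X → limiting reagent.
G consumed = (2/4) × 8.744 = 4.372 mol
G remaining = 5.405 − 4.372 = 1.033 mol
mass = 1.033 × 14.02 = 14.48 g

14.5 g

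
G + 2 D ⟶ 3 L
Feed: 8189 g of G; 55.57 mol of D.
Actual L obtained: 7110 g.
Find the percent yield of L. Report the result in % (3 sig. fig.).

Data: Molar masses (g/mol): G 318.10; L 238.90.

38.5 %

n(G) = 8189 / 318.10 = 25.74 mol
n(D) = 55.57 mol
n/ν for G = 25.74/1 = 25.74
n/ν for D = 55.57/2 = 27.79
Smallest n/ν is G → limiting reagent.
theoretical n(L) = (3/1) × 25.74 = 77.22 mol → 18450 g
% yield = 7110 / 18450 × 100 = 38.54 %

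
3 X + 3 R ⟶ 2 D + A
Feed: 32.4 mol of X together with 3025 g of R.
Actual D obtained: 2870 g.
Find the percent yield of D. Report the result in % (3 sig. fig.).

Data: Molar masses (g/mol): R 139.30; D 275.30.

72.0 %

n(X) = 32.40 mol
n(R) = 3025 / 139.30 = 21.72 mol
n/ν for X = 32.40/3 = 10.80
n/ν for R = 21.72/3 = 7.240
Smallest n/ν is R → limiting reagent.
theoretical n(D) = (2/3) × 21.72 = 14.48 mol → 3986 g
% yield = 2870 / 3986 × 100 = 72.00 %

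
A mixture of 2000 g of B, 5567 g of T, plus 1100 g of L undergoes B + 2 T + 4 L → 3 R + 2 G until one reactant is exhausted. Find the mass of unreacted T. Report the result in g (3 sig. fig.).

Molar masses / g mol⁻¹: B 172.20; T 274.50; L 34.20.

n(B) = 2000 / 172.20 = 11.61 mol
n(T) = 5567 / 274.50 = 20.28 mol
n(L) = 1100 / 34.20 = 32.16 mol
n/ν → B: 11.61, T: 10.14, L: 8.040; L is limiting.
T consumed = (2/4) × 32.16 = 16.08 mol
T remaining = 20.28 − 16.08 = 4.200 mol
mass = 4.200 × 274.50 = 1153 g

1150 g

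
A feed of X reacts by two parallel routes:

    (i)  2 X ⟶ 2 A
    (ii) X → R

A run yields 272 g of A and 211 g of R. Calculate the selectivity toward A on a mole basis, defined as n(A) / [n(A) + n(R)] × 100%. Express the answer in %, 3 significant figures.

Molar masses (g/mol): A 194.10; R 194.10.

n(A) = 272 / 194.10 = 1.401 mol
n(R) = 211 / 194.10 = 1.087 mol
selectivity = 1.401/(1.401+1.087) × 100 = 56.31 %

56.3 %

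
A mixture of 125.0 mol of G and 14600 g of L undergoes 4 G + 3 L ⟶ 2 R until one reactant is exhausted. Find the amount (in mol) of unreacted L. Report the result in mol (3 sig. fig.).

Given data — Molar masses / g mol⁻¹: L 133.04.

n(G) = 125.0 mol
n(L) = 14600 / 133.04 = 109.7 mol
n/ν for G = 125.0/4 = 31.25
n/ν for L = 109.7/3 = 36.57
Smallest n/ν is G → limiting reagent.
L consumed = (3/4) × 125.0 = 93.75 mol
L remaining = 109.7 − 93.75 = 15.95 mol

16.0 mol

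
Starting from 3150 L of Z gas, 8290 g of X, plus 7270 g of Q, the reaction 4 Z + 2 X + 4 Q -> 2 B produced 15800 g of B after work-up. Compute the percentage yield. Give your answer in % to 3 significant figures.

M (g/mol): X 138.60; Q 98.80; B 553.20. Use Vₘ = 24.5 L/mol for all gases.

n(Z) = 3150 / 24.5 = 128.6 mol
n(X) = 8290 / 138.60 = 59.81 mol
n(Q) = 7270 / 98.80 = 73.58 mol
n/ν for Z = 128.6/4 = 32.15
n/ν for X = 59.81/2 = 29.91
n/ν for Q = 73.58/4 = 18.40
Smallest n/ν is Q → limiting reagent.
theoretical n(B) = (2/4) × 73.58 = 36.79 mol → 20350 g
% yield = 15800 / 20350 × 100 = 77.64 %

77.6 %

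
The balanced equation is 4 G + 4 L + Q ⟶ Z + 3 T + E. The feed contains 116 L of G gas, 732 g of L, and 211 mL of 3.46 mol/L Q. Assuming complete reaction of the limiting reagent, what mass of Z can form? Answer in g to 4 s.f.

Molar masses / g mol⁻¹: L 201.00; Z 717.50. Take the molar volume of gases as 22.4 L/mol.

n(G) = 116.0 / 22.4 = 5.179 mol
n(L) = 732.0 / 201.00 = 3.642 mol
n(Q) = 3.46 × 211.0/1000 = 0.7301 mol
n/ν for G = 5.179/4 = 1.295
n/ν for L = 3.642/4 = 0.9105
n/ν for Q = 0.7301/1 = 0.7301
Smallest n/ν is Q → limiting reagent.
n(Z) = (1/1) × 0.7301 = 0.7301 mol
mass = 0.7301 × 717.50 = 523.8 g

523.8 g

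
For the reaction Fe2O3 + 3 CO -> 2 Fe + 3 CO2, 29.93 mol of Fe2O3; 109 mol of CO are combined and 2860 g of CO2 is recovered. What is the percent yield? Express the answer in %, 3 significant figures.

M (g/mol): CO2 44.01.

n(Fe2O3) = 29.93 mol
n(CO) = 109.0 mol
n/ν for Fe2O3 = 29.93/1 = 29.93
n/ν for CO = 109.0/3 = 36.33
Smallest n/ν is Fe2O3 → limiting reagent.
theoretical n(CO2) = (3/1) × 29.93 = 89.79 mol → 3952 g
% yield = 2860 / 3952 × 100 = 72.37 %

72.4 %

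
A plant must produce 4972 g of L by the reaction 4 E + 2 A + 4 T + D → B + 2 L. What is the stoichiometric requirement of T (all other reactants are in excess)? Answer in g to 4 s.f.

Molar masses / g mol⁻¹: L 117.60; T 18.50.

1564 g

n(L) = 4972 / 117.60 = 42.28 mol
n(T) = (4/2) × 42.28 = 84.56 mol
mass = 84.56 × 18.50 = 1564 g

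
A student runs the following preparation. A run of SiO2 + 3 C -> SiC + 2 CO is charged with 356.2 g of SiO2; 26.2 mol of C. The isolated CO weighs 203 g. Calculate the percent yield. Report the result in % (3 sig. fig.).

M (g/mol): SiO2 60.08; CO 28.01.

n(SiO2) = 356.2 / 60.08 = 5.929 mol
n(C) = 26.20 mol
n/ν for SiO2 = 5.929/1 = 5.929
n/ν for C = 26.20/3 = 8.733
Smallest n/ν is SiO2 → limiting reagent.
theoretical n(CO) = (2/1) × 5.929 = 11.86 mol → 332.2 g
% yield = 203 / 332.2 × 100 = 61.11 %

61.1 %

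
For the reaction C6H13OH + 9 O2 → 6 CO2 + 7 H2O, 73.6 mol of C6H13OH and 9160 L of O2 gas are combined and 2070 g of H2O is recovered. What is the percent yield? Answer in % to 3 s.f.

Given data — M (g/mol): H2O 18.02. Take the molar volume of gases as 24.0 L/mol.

38.7 %

n(C6H13OH) = 73.60 mol
n(O2) = 9160 / 24.0 = 381.7 mol
n/ν → C6H13OH: 73.60, O2: 42.41; O2 is limiting.
theoretical n(H2O) = (7/9) × 381.7 = 296.9 mol → 5350 g
% yield = 2070 / 5350 × 100 = 38.69 %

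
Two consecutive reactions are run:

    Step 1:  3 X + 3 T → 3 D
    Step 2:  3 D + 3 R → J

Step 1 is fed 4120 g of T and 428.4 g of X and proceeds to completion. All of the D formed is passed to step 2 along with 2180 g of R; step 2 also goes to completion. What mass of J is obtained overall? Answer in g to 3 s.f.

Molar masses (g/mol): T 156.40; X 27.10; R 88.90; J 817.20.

Step 1:
n(T) = 4120 / 156.40 = 26.34 mol
n(X) = 428.4 / 27.10 = 15.81 mol
n/ν for T = 26.34/3 = 8.780
n/ν for X = 15.81/3 = 5.270
Smallest n/ν is X → limiting reagent.
n(D) produced = (3/3) × 15.81 = 15.81 mol
Step 2:
n(D) available = 15.81 mol
n(R) = 2180 / 88.90 = 24.52 mol
n/ν for D = 15.81/3 = 5.270
n/ν for R = 24.52/3 = 8.173
Smallest n/ν is D → limiting reagent.
n(J) = (1/3) × 15.81 = 5.270 mol
mass = 5.270 × 817.20 = 4307 g

4310 g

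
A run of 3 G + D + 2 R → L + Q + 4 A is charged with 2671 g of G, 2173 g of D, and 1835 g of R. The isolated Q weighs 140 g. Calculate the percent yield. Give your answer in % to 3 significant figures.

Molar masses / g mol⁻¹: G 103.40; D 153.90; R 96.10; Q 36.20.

n(G) = 2671 / 103.40 = 25.83 mol
n(D) = 2173 / 153.90 = 14.12 mol
n(R) = 1835 / 96.10 = 19.09 mol
n/ν for G = 25.83/3 = 8.610
n/ν for D = 14.12/1 = 14.12
n/ν for R = 19.09/2 = 9.545
Smallest n/ν is G → limiting reagent.
theoretical n(Q) = (1/3) × 25.83 = 8.610 mol → 311.7 g
% yield = 140 / 311.7 × 100 = 44.91 %

44.9 %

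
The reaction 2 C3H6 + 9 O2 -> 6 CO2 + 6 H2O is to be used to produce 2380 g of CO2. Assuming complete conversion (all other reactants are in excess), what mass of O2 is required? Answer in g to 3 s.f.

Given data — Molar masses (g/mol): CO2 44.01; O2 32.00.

2600 g

n(CO2) = 2380 / 44.01 = 54.08 mol
n(O2) = (9/6) × 54.08 = 81.12 mol
mass = 81.12 × 32.00 = 2596 g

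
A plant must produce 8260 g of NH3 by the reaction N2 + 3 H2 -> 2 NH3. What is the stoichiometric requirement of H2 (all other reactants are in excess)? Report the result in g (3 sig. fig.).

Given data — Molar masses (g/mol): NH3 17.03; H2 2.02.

n(NH3) = 8260 / 17.03 = 485.0 mol
n(H2) = (3/2) × 485.0 = 727.5 mol
mass = 727.5 × 2.02 = 1470 g

1470 g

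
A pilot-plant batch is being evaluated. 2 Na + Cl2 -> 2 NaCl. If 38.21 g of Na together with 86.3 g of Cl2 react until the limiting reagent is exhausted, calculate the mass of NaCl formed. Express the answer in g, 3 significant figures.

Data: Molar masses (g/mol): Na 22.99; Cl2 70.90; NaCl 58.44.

n(Na) = 38.21 / 22.99 = 1.662 mol
n(Cl2) = 86.30 / 70.90 = 1.217 mol
n/ν for Na = 1.662/2 = 0.8310
n/ν for Cl2 = 1.217/1 = 1.217
Smallest n/ν is Na → limiting reagent.
n(NaCl) = (2/2) × 1.662 = 1.662 mol
mass = 1.662 × 58.44 = 97.13 g

97.1 g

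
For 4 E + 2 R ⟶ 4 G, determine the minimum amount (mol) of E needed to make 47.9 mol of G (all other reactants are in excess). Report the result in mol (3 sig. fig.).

n(G) = 47.90 mol
n(E) = (4/4) × 47.90 = 47.90 mol

47.9 mol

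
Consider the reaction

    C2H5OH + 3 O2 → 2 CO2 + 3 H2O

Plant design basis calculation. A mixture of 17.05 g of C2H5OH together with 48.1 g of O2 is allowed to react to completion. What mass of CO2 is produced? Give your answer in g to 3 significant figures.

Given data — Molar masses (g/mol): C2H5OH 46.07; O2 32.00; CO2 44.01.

n(C2H5OH) = 17.05 / 46.07 = 0.3701 mol
n(O2) = 48.10 / 32.00 = 1.503 mol
n/ν for C2H5OH = 0.3701/1 = 0.3701
n/ν for O2 = 1.503/3 = 0.5010
Smallest n/ν is C2H5OH → limiting reagent.
n(CO2) = (2/1) × 0.3701 = 0.7402 mol
mass = 0.7402 × 44.01 = 32.58 g

32.6 g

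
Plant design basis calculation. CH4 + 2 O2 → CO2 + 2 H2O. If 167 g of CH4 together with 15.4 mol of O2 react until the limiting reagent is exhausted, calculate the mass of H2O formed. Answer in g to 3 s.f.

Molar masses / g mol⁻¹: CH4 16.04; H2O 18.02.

278 g

n(CH4) = 167.0 / 16.04 = 10.41 mol
n(O2) = 15.40 mol
n/ν → CH4: 10.41, O2: 7.700; O2 is limiting.
n(H2O) = (2/2) × 15.40 = 15.40 mol
mass = 15.40 × 18.02 = 277.5 g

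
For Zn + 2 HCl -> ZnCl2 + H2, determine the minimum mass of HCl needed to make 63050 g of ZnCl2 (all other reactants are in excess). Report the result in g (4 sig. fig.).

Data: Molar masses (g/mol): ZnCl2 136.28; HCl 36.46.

n(ZnCl2) = 63050 / 136.28 = 462.7 mol
n(HCl) = (2/1) × 462.7 = 925.4 mol
mass = 925.4 × 36.46 = 33740 g

33740 g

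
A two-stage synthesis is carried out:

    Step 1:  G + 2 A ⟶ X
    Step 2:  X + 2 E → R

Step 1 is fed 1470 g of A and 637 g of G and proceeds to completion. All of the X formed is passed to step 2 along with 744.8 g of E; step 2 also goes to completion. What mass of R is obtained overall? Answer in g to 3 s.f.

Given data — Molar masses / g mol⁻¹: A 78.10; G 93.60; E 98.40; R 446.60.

1690 g

Step 1:
n(A) = 1470 / 78.10 = 18.82 mol
n(G) = 637.0 / 93.60 = 6.806 mol
n/ν for A = 18.82/2 = 9.410
n/ν for G = 6.806/1 = 6.806
Smallest n/ν is G → limiting reagent.
n(X) produced = (1/1) × 6.806 = 6.806 mol
Step 2:
n(X) available = 6.806 mol
n(E) = 744.8 / 98.40 = 7.569 mol
n/ν for X = 6.806/1 = 6.806
n/ν for E = 7.569/2 = 3.785
Smallest n/ν is E → limiting reagent.
n(R) = (1/2) × 7.569 = 3.785 mol
mass = 3.785 × 446.60 = 1690 g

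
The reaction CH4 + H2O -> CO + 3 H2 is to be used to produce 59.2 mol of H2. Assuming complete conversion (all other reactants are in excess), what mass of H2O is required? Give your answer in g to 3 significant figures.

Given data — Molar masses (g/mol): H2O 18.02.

356 g

n(H2) = 59.20 mol
n(H2O) = (1/3) × 59.20 = 19.73 mol
mass = 19.73 × 18.02 = 355.5 g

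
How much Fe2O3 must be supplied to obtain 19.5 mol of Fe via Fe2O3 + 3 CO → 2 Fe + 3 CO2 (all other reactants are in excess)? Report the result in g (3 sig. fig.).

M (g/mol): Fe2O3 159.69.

1560 g

n(Fe) = 19.50 mol
n(Fe2O3) = (1/2) × 19.50 = 9.750 mol
mass = 9.750 × 159.69 = 1557 g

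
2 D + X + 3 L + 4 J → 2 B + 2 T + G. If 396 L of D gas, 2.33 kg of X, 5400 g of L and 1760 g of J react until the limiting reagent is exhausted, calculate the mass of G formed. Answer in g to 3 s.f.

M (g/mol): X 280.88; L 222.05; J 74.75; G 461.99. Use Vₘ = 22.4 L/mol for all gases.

2720 g

n(D) = 396.0 / 22.4 = 17.68 mol
n(X) = 2.330×1000 / 280.88 = 8.295 mol
n(L) = 5400 / 222.05 = 24.32 mol
n(J) = 1760 / 74.75 = 23.55 mol
n/ν for D = 17.68/2 = 8.840
n/ν for X = 8.295/1 = 8.295
n/ν for L = 24.32/3 = 8.107
n/ν for J = 23.55/4 = 5.888
Smallest n/ν is J → limiting reagent.
n(G) = (1/4) × 23.55 = 5.888 mol
mass = 5.888 × 461.99 = 2720 g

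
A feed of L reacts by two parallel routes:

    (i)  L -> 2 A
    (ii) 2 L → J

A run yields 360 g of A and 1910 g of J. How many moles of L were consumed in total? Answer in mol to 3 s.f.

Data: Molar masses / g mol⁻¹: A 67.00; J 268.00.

n(A) = 360 / 67.00 = 5.373 mol
n(J) = 1910 / 268.00 = 7.127 mol
n(L) via (i) = (1/2)×5.373 = 2.687 mol
n(L) via (ii) = (2/1)×7.127 = 14.25 mol
total n(L) = 2.687 + 14.25 = 16.94 mol

16.9 mol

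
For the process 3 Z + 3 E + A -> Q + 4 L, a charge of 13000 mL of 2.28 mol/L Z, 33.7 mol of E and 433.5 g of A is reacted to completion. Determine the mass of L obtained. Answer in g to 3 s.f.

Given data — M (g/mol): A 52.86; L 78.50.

n(Z) = 2.28 × 13000/1000 = 29.64 mol
n(E) = 33.70 mol
n(A) = 433.5 / 52.86 = 8.201 mol
n/ν for Z = 29.64/3 = 9.880
n/ν for E = 33.70/3 = 11.23
n/ν for A = 8.201/1 = 8.201
Smallest n/ν is A → limiting reagent.
n(L) = (4/1) × 8.201 = 32.80 mol
mass = 32.80 × 78.50 = 2575 g

2580 g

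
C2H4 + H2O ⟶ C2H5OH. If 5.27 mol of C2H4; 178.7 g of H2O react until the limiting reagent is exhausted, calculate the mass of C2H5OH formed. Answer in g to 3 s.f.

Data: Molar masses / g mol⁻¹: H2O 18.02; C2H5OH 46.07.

243 g

n(C2H4) = 5.270 mol
n(H2O) = 178.7 / 18.02 = 9.917 mol
n/ν for C2H4 = 5.270/1 = 5.270
n/ν for H2O = 9.917/1 = 9.917
Smallest n/ν is C2H4 → limiting reagent.
n(C2H5OH) = (1/1) × 5.270 = 5.270 mol
mass = 5.270 × 46.07 = 242.8 g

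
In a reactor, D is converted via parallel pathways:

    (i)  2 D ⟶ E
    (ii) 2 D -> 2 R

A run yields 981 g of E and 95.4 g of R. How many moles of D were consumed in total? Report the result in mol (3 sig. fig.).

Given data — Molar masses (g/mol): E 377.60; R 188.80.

5.70 mol

n(E) = 981 / 377.60 = 2.598 mol
n(R) = 95.4 / 188.80 = 0.5053 mol
n(D) via (i) = (2/1)×2.598 = 5.196 mol
n(D) via (ii) = (2/2)×0.5053 = 0.5053 mol
total n(D) = 5.196 + 0.5053 = 5.701 mol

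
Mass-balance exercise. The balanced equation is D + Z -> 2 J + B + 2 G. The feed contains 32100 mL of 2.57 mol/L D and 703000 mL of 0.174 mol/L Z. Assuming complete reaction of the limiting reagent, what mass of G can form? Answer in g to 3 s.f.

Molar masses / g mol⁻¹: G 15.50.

n(D) = 2.57 × 32100/1000 = 82.50 mol
n(Z) = 0.174 × 703000/1000 = 122.3 mol
n/ν for D = 82.50/1 = 82.50
n/ν for Z = 122.3/1 = 122.3
Smallest n/ν is D → limiting reagent.
n(G) = (2/1) × 82.50 = 165.0 mol
mass = 165.0 × 15.50 = 2558 g

2560 g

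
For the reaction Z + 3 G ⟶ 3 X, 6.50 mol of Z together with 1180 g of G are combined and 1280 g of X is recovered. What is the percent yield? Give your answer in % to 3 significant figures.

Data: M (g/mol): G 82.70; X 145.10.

n(Z) = 6.500 mol
n(G) = 1180 / 82.70 = 14.27 mol
n/ν for Z = 6.500/1 = 6.500
n/ν for G = 14.27/3 = 4.757
Smallest n/ν is G → limiting reagent.
theoretical n(X) = (3/3) × 14.27 = 14.27 mol → 2071 g
% yield = 1280 / 2071 × 100 = 61.81 %

61.8 %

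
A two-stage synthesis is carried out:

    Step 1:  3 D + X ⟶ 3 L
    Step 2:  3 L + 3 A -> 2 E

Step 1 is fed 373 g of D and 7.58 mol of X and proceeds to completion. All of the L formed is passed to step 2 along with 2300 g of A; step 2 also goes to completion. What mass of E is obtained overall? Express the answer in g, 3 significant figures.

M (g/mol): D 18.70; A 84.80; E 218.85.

Step 1:
n(D) = 373.0 / 18.70 = 19.95 mol
n(X) = 7.580 mol
n/ν for D = 19.95/3 = 6.650
n/ν for X = 7.580/1 = 7.580
Smallest n/ν is D → limiting reagent.
n(L) produced = (3/3) × 19.95 = 19.95 mol
Step 2:
n(L) available = 19.95 mol
n(A) = 2300 / 84.80 = 27.12 mol
n/ν for L = 19.95/3 = 6.650
n/ν for A = 27.12/3 = 9.040
Smallest n/ν is L → limiting reagent.
n(E) = (2/3) × 19.95 = 13.30 mol
mass = 13.30 × 218.85 = 2911 g

2910 g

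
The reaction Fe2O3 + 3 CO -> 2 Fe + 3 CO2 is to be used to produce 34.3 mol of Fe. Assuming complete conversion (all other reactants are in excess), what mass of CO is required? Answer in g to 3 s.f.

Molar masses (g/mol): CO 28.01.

1440 g

n(Fe) = 34.30 mol
n(CO) = (3/2) × 34.30 = 51.45 mol
mass = 51.45 × 28.01 = 1441 g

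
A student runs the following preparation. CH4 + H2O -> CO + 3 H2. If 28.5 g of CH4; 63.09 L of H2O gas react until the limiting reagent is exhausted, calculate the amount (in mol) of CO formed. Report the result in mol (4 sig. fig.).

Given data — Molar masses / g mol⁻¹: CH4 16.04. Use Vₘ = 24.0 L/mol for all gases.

1.777 mol

n(CH4) = 28.50 / 16.04 = 1.777 mol
n(H2O) = 63.09 / 24.0 = 2.629 mol
n/ν for CH4 = 1.777/1 = 1.777
n/ν for H2O = 2.629/1 = 2.629
Smallest n/ν is CH4 → limiting reagent.
n(CO) = (1/1) × 1.777 = 1.777 mol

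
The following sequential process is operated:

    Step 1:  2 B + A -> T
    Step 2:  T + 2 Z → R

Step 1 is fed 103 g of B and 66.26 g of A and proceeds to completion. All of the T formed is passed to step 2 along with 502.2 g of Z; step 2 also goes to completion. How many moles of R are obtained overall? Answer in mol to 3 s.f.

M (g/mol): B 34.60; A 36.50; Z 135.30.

Step 1:
n(B) = 103.0 / 34.60 = 2.977 mol
n(A) = 66.26 / 36.50 = 1.815 mol
n/ν for B = 2.977/2 = 1.489
n/ν for A = 1.815/1 = 1.815
Smallest n/ν is B → limiting reagent.
n(T) produced = (1/2) × 2.977 = 1.489 mol
Step 2:
n(T) available = 1.489 mol
n(Z) = 502.2 / 135.30 = 3.712 mol
n/ν for T = 1.489/1 = 1.489
n/ν for Z = 3.712/2 = 1.856
Smallest n/ν is T → limiting reagent.
n(R) = (1/1) × 1.489 = 1.489 mol

1.49 mol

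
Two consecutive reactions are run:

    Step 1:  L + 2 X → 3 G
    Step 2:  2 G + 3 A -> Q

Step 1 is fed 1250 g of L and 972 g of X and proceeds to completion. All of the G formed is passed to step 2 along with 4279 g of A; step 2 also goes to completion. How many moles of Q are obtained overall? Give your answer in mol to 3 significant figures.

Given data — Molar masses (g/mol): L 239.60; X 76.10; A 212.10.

6.72 mol

Step 1:
n(L) = 1250 / 239.60 = 5.217 mol
n(X) = 972.0 / 76.10 = 12.77 mol
n/ν for L = 5.217/1 = 5.217
n/ν for X = 12.77/2 = 6.385
Smallest n/ν is L → limiting reagent.
n(G) produced = (3/1) × 5.217 = 15.65 mol
Step 2:
n(G) available = 15.65 mol
n(A) = 4279 / 212.10 = 20.17 mol
n/ν for G = 15.65/2 = 7.825
n/ν for A = 20.17/3 = 6.723
Smallest n/ν is A → limiting reagent.
n(Q) = (1/3) × 20.17 = 6.723 mol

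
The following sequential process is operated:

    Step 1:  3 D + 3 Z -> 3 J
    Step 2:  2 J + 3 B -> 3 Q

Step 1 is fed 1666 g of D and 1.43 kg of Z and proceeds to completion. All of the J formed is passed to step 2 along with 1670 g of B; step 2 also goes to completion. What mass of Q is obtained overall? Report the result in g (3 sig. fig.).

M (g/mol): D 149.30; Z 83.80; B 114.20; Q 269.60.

3940 g

Step 1:
n(D) = 1666 / 149.30 = 11.16 mol
n(Z) = 1.430×1000 / 83.80 = 17.06 mol
n/ν for D = 11.16/3 = 3.720
n/ν for Z = 17.06/3 = 5.687
Smallest n/ν is D → limiting reagent.
n(J) produced = (3/3) × 11.16 = 11.16 mol
Step 2:
n(J) available = 11.16 mol
n(B) = 1670 / 114.20 = 14.62 mol
n/ν for J = 11.16/2 = 5.580
n/ν for B = 14.62/3 = 4.873
Smallest n/ν is B → limiting reagent.
n(Q) = (3/3) × 14.62 = 14.62 mol
mass = 14.62 × 269.60 = 3942 g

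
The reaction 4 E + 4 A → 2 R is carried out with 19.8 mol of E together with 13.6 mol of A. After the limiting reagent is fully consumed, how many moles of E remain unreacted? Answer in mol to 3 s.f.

6.20 mol

n(E) = 19.80 mol
n(A) = 13.60 mol
n/ν → E: 4.950, A: 3.400; A is limiting.
E consumed = (4/4) × 13.60 = 13.60 mol
E remaining = 19.80 − 13.60 = 6.200 mol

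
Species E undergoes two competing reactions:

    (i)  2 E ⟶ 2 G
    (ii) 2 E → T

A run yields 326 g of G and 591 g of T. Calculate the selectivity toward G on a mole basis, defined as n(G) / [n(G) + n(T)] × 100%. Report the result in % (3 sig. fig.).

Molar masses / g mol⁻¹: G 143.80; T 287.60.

n(G) = 326 / 143.80 = 2.267 mol
n(T) = 591 / 287.60 = 2.055 mol
selectivity = 2.267/(2.267+2.055) × 100 = 52.45 %

52.5 %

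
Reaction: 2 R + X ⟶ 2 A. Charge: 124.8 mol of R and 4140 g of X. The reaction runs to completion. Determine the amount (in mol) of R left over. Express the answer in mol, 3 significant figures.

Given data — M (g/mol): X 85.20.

n(R) = 124.8 mol
n(X) = 4140 / 85.20 = 48.59 mol
n/ν for R = 124.8/2 = 62.40
n/ν for X = 48.59/1 = 48.59
Smallest n/ν is X → limiting reagent.
R consumed = (2/1) × 48.59 = 97.18 mol
R remaining = 124.8 − 97.18 = 27.62 mol

27.6 mol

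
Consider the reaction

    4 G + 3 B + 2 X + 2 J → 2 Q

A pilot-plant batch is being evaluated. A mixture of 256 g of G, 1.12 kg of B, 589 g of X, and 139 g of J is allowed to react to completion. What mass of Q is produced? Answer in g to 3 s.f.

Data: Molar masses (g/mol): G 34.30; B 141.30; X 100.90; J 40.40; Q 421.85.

n(G) = 256.0 / 34.30 = 7.464 mol
n(B) = 1.120×1000 / 141.30 = 7.926 mol
n(X) = 589.0 / 100.90 = 5.837 mol
n(J) = 139.0 / 40.40 = 3.441 mol
n/ν for G = 7.464/4 = 1.866
n/ν for B = 7.926/3 = 2.642
n/ν for X = 5.837/2 = 2.919
n/ν for J = 3.441/2 = 1.721
Smallest n/ν is J → limiting reagent.
n(Q) = (2/2) × 3.441 = 3.441 mol
mass = 3.441 × 421.85 = 1452 g

1450 g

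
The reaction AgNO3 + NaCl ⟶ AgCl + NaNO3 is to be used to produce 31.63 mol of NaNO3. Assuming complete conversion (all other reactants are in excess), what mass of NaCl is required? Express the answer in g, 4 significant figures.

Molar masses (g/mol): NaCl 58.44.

1848 g

n(NaNO3) = 31.63 mol
n(NaCl) = (1/1) × 31.63 = 31.63 mol
mass = 31.63 × 58.44 = 1848 g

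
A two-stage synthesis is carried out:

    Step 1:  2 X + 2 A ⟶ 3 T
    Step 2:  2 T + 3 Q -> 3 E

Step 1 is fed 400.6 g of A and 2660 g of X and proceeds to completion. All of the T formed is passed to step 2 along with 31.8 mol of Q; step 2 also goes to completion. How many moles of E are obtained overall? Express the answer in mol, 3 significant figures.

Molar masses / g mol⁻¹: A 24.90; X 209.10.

28.6 mol

Step 1:
n(A) = 400.6 / 24.90 = 16.09 mol
n(X) = 2660 / 209.10 = 12.72 mol
n/ν for A = 16.09/2 = 8.045
n/ν for X = 12.72/2 = 6.360
Smallest n/ν is X → limiting reagent.
n(T) produced = (3/2) × 12.72 = 19.08 mol
Step 2:
n(T) available = 19.08 mol
n(Q) = 31.80 mol
n/ν for T = 19.08/2 = 9.540
n/ν for Q = 31.80/3 = 10.60
Smallest n/ν is T → limiting reagent.
n(E) = (3/2) × 19.08 = 28.62 mol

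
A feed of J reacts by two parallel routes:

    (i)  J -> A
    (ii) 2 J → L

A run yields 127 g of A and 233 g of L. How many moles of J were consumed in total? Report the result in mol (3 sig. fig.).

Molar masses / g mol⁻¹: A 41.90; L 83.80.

n(A) = 127 / 41.90 = 3.031 mol
n(L) = 233 / 83.80 = 2.780 mol
n(J) via (i) = (1/1)×3.031 = 3.031 mol
n(J) via (ii) = (2/1)×2.780 = 5.560 mol
total n(J) = 3.031 + 5.560 = 8.591 mol

8.59 mol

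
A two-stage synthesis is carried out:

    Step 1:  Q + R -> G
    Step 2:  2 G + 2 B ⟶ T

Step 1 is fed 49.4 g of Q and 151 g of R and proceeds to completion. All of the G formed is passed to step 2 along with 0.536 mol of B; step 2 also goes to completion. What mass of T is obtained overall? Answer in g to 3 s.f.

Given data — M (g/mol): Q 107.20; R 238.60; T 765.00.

Step 1:
n(Q) = 49.40 / 107.20 = 0.4608 mol
n(R) = 151.0 / 238.60 = 0.6329 mol
n/ν for Q = 0.4608/1 = 0.4608
n/ν for R = 0.6329/1 = 0.6329
Smallest n/ν is Q → limiting reagent.
n(G) produced = (1/1) × 0.4608 = 0.4608 mol
Step 2:
n(G) available = 0.4608 mol
n(B) = 0.5360 mol
n/ν for G = 0.4608/2 = 0.2304
n/ν for B = 0.5360/2 = 0.2680
Smallest n/ν is G → limiting reagent.
n(T) = (1/2) × 0.4608 = 0.2304 mol
mass = 0.2304 × 765.00 = 176.3 g

176 g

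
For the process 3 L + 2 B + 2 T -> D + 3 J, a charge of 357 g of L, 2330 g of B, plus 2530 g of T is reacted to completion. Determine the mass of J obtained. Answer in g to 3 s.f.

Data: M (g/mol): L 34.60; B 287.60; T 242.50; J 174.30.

n(L) = 357.0 / 34.60 = 10.32 mol
n(B) = 2330 / 287.60 = 8.102 mol
n(T) = 2530 / 242.50 = 10.43 mol
n/ν for L = 10.32/3 = 3.440
n/ν for B = 8.102/2 = 4.051
n/ν for T = 10.43/2 = 5.215
Smallest n/ν is L → limiting reagent.
n(J) = (3/3) × 10.32 = 10.32 mol
mass = 10.32 × 174.30 = 1799 g

1800 g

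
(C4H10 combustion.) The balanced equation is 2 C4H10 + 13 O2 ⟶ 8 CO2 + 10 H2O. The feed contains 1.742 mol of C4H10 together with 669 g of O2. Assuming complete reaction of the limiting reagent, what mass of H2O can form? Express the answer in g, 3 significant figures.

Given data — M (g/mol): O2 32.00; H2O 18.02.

157 g

n(C4H10) = 1.742 mol
n(O2) = 669.0 / 32.00 = 20.91 mol
n/ν for C4H10 = 1.742/2 = 0.8710
n/ν for O2 = 20.91/13 = 1.608
Smallest n/ν is C4H10 → limiting reagent.
n(H2O) = (10/2) × 1.742 = 8.710 mol
mass = 8.710 × 18.02 = 157.0 g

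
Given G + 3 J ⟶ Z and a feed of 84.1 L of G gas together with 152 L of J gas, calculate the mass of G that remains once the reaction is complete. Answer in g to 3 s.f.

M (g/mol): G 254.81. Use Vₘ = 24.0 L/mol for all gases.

n(G) = 84.10 / 24.0 = 3.504 mol
n(J) = 152.0 / 24.0 = 6.333 mol
n/ν for G = 3.504/1 = 3.504
n/ν for J = 6.333/3 = 2.111
Smallest n/ν is J → limiting reagent.
G consumed = (1/3) × 6.333 = 2.111 mol
G remaining = 3.504 − 2.111 = 1.393 mol
mass = 1.393 × 254.81 = 355.0 g

355 g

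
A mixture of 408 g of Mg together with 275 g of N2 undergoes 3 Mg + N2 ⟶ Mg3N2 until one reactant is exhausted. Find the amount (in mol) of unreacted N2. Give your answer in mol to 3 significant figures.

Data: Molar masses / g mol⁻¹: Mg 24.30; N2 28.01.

4.22 mol

n(Mg) = 408.0 / 24.30 = 16.79 mol
n(N2) = 275.0 / 28.01 = 9.818 mol
n/ν for Mg = 16.79/3 = 5.597
n/ν for N2 = 9.818/1 = 9.818
Smallest n/ν is Mg → limiting reagent.
N2 consumed = (1/3) × 16.79 = 5.597 mol
N2 remaining = 9.818 − 5.597 = 4.221 mol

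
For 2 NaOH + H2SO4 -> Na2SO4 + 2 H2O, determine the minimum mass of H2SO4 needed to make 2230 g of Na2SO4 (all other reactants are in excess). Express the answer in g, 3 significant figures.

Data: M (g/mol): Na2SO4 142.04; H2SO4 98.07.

n(Na2SO4) = 2230 / 142.04 = 15.70 mol
n(H2SO4) = (1/1) × 15.70 = 15.70 mol
mass = 15.70 × 98.07 = 1540 g

1540 g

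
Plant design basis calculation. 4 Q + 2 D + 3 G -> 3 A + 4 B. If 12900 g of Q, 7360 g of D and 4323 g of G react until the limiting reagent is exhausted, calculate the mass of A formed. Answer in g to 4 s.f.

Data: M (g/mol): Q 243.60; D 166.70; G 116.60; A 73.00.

n(Q) = 12900 / 243.60 = 52.96 mol
n(D) = 7360 / 166.70 = 44.15 mol
n(G) = 4323 / 116.60 = 37.08 mol
n/ν → Q: 13.24, D: 22.08, G: 12.36; G is limiting.
n(A) = (3/3) × 37.08 = 37.08 mol
mass = 37.08 × 73.00 = 2707 g

2707 g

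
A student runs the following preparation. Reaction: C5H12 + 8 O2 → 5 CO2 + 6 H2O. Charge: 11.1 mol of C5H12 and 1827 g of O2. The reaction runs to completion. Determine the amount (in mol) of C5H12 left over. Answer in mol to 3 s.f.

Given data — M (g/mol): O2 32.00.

3.96 mol

n(C5H12) = 11.10 mol
n(O2) = 1827 / 32.00 = 57.09 mol
n/ν for C5H12 = 11.10/1 = 11.10
n/ν for O2 = 57.09/8 = 7.136
Smallest n/ν is O2 → limiting reagent.
C5H12 consumed = (1/8) × 57.09 = 7.136 mol
C5H12 remaining = 11.10 − 7.136 = 3.964 mol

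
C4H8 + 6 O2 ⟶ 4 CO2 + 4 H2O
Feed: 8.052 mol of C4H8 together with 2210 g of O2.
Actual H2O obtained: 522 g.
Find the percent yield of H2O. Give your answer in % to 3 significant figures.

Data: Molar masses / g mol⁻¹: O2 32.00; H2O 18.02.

89.9 %

n(C4H8) = 8.052 mol
n(O2) = 2210 / 32.00 = 69.06 mol
n/ν for C4H8 = 8.052/1 = 8.052
n/ν for O2 = 69.06/6 = 11.51
Smallest n/ν is C4H8 → limiting reagent.
theoretical n(H2O) = (4/1) × 8.052 = 32.21 mol → 580.4 g
% yield = 522 / 580.4 × 100 = 89.94 %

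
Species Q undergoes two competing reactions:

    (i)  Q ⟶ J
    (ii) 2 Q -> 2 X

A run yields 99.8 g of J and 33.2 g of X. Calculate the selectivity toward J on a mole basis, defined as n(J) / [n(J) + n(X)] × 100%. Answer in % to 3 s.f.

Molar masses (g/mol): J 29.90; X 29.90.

n(J) = 99.8 / 29.90 = 3.338 mol
n(X) = 33.2 / 29.90 = 1.110 mol
selectivity = 3.338/(3.338+1.110) × 100 = 75.04 %

75.0 %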